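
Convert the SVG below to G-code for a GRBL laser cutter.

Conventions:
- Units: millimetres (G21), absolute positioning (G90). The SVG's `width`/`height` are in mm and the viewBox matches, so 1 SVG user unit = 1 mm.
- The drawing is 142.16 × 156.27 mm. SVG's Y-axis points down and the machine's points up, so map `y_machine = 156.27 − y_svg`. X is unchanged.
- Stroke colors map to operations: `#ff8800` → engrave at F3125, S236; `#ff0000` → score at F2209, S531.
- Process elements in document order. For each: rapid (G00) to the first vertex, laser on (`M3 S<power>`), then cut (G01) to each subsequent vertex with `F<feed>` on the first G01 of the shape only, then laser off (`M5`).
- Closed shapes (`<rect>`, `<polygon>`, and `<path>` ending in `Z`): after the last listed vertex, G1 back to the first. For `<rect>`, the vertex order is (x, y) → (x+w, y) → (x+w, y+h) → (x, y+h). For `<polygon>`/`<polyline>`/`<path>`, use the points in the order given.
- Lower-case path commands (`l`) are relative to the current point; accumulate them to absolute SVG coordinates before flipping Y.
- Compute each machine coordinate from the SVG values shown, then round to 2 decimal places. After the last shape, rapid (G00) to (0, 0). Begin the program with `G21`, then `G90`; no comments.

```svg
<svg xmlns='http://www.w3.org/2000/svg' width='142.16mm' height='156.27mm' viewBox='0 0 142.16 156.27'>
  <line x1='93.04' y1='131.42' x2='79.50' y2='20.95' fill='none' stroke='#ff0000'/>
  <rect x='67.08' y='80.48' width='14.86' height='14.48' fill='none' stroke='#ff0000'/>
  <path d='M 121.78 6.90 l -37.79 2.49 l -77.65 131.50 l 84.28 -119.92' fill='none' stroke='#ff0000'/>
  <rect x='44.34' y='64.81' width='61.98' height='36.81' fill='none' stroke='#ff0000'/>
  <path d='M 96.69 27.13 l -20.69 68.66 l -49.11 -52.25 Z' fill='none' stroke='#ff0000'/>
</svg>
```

G21
G90
G00 X93.04 Y24.85
M3 S531
G01 X79.50 Y135.32 F2209
M5
G00 X67.08 Y75.79
M3 S531
G01 X81.94 Y75.79 F2209
G01 X81.94 Y61.31
G01 X67.08 Y61.31
G01 X67.08 Y75.79
M5
G00 X121.78 Y149.37
M3 S531
G01 X83.99 Y146.88 F2209
G01 X6.34 Y15.38
G01 X90.62 Y135.30
M5
G00 X44.34 Y91.46
M3 S531
G01 X106.32 Y91.46 F2209
G01 X106.32 Y54.65
G01 X44.34 Y54.65
G01 X44.34 Y91.46
M5
G00 X96.69 Y129.14
M3 S531
G01 X76.00 Y60.48 F2209
G01 X26.89 Y112.73
G01 X96.69 Y129.14
M5
G00 X0.00 Y0.00

1 u = 1 mm; y_m = 156.27 − y.

[1] `<line>` line segment, #ff0000→score S531 F2209: (93.04,24.85) → (79.50,135.32)

[2] `<rect>` rectangle, #ff0000→score S531 F2209: (67.08,75.79) → (81.94,75.79) → (81.94,61.31) → (67.08,61.31) → (67.08,75.79) (closed)

[3] `<path>` open polyline, #ff0000→score S531 F2209: (121.78,149.37) → (83.99,146.88) → (6.34,15.38) → (90.62,135.30)

[4] `<rect>` rectangle, #ff0000→score S531 F2209: (44.34,91.46) → (106.32,91.46) → (106.32,54.65) → (44.34,54.65) → (44.34,91.46) (closed)

[5] `<path>` regular polygon, #ff0000→score S531 F2209: (96.69,129.14) → (76.00,60.48) → (26.89,112.73) → (96.69,129.14) (closed)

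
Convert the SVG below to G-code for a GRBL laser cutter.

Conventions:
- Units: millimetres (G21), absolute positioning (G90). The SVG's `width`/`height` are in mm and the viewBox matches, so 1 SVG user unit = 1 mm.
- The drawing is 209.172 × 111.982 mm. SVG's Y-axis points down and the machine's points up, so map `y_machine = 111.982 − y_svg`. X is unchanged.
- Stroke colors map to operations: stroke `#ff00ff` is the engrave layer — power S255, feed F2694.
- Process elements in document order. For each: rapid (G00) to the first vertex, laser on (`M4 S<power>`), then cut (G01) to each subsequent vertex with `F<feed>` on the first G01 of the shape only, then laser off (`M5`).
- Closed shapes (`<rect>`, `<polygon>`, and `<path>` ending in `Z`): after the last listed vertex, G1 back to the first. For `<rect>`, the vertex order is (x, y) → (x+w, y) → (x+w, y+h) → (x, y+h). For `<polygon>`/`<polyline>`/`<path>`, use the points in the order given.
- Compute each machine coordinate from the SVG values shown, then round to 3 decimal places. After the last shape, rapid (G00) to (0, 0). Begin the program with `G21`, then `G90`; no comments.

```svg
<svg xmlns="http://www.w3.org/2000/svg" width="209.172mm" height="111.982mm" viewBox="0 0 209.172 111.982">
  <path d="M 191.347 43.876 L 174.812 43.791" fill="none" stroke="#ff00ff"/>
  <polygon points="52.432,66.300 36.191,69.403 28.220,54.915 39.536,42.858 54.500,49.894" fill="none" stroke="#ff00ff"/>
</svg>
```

G21
G90
G00 X191.347 Y68.106
M4 S255
G01 X174.812 Y68.191 F2694
M5
G00 X52.432 Y45.682
M4 S255
G01 X36.191 Y42.579 F2694
G01 X28.220 Y57.067
G01 X39.536 Y69.124
G01 X54.500 Y62.088
G01 X52.432 Y45.682
M5
G00 X0.000 Y0.000

1 u = 1 mm; y_m = 111.982 − y.

[1] `<path>` line segment, #ff00ff→engrave S255 F2694: (191.347,68.106) → (174.812,68.191)

[2] `<polygon>` regular polygon, #ff00ff→engrave S255 F2694: (52.432,45.682) → (36.191,42.579) → (28.220,57.067) → (39.536,69.124) → (54.500,62.088) → (52.432,45.682) (closed)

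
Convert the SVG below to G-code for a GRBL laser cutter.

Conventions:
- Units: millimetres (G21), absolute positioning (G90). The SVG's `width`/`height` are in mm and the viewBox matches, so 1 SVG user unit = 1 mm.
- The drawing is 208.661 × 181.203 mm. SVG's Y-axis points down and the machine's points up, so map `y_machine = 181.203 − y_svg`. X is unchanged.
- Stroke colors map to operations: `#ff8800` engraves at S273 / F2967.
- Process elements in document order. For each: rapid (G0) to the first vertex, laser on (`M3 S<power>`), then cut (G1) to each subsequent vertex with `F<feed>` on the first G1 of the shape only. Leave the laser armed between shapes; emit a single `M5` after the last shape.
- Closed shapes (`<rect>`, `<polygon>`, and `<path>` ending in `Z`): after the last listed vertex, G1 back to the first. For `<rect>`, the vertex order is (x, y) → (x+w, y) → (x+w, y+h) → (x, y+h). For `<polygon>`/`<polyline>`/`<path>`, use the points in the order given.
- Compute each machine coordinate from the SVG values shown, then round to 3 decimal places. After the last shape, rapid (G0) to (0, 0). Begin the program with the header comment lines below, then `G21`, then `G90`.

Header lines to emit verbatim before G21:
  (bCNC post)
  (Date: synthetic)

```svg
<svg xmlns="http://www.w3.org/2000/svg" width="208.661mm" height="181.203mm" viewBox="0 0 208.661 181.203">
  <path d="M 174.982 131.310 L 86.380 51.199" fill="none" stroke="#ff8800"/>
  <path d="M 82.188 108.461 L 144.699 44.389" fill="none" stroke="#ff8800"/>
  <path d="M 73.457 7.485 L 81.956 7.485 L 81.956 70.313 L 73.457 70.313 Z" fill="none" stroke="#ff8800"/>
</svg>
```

(bCNC post)
(Date: synthetic)
G21
G90
G0 X174.982 Y49.893
M3 S273
G1 X86.380 Y130.004 F2967
G0 X82.188 Y72.742
M3 S273
G1 X144.699 Y136.814 F2967
G0 X73.457 Y173.718
M3 S273
G1 X81.956 Y173.718 F2967
G1 X81.956 Y110.890
G1 X73.457 Y110.890
G1 X73.457 Y173.718
M5
G0 X0.000 Y0.000

1 u = 1 mm; y_m = 181.203 − y.

[1] `<path>` line segment, #ff8800→engrave S273 F2967: (174.982,49.893) → (86.380,130.004)

[2] `<path>` line segment, #ff8800→engrave S273 F2967: (82.188,72.742) → (144.699,136.814)

[3] `<path>` rectangle, #ff8800→engrave S273 F2967: (73.457,173.718) → (81.956,173.718) → (81.956,110.890) → (73.457,110.890) → (73.457,173.718) (closed)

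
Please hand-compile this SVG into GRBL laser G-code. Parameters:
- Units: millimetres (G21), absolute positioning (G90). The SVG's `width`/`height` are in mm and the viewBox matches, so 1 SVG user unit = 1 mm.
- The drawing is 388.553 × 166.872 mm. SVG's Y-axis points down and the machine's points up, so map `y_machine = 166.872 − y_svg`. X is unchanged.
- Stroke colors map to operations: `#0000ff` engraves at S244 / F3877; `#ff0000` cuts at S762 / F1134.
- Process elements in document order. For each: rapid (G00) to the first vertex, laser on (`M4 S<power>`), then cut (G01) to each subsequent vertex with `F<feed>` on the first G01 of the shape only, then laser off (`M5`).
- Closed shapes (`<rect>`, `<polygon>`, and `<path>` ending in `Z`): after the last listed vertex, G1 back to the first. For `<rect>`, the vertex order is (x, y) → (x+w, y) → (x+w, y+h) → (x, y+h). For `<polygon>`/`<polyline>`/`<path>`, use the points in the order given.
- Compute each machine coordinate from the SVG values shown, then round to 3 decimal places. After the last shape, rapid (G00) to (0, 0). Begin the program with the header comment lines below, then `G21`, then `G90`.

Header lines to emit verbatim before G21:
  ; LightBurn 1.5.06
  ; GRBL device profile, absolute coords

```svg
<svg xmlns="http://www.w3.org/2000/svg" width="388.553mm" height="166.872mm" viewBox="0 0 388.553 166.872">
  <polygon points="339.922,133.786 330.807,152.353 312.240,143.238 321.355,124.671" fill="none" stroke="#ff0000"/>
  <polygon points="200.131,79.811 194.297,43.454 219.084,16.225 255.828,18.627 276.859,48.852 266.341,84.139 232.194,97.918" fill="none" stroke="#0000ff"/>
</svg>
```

viewBox `0 0 388.553 166.872` with mm width/height → 1 unit = 1 mm. Flip: y_m = 166.872 − y_svg.

**Shape 1** — `<polygon>` regular polygon, stroke `#ff0000` → cut (S762, F1134). Machine vertices: (339.922,33.086) → (330.807,14.519) → (312.240,23.634) → (321.355,42.201) → (339.922,33.086). Closed: final G1 returns to the first vertex.

**Shape 2** — `<polygon>` regular polygon, stroke `#0000ff` → engrave (S244, F3877). Machine vertices: (200.131,87.061) → (194.297,123.418) → (219.084,150.647) → (255.828,148.245) → (276.859,118.020) → (266.341,82.733) → (232.194,68.954) → (200.131,87.061). Closed: final G1 returns to the first vertex.

; LightBurn 1.5.06
; GRBL device profile, absolute coords
G21
G90
G00 X339.922 Y33.086
M4 S762
G01 X330.807 Y14.519 F1134
G01 X312.240 Y23.634
G01 X321.355 Y42.201
G01 X339.922 Y33.086
M5
G00 X200.131 Y87.061
M4 S244
G01 X194.297 Y123.418 F3877
G01 X219.084 Y150.647
G01 X255.828 Y148.245
G01 X276.859 Y118.020
G01 X266.341 Y82.733
G01 X232.194 Y68.954
G01 X200.131 Y87.061
M5
G00 X0.000 Y0.000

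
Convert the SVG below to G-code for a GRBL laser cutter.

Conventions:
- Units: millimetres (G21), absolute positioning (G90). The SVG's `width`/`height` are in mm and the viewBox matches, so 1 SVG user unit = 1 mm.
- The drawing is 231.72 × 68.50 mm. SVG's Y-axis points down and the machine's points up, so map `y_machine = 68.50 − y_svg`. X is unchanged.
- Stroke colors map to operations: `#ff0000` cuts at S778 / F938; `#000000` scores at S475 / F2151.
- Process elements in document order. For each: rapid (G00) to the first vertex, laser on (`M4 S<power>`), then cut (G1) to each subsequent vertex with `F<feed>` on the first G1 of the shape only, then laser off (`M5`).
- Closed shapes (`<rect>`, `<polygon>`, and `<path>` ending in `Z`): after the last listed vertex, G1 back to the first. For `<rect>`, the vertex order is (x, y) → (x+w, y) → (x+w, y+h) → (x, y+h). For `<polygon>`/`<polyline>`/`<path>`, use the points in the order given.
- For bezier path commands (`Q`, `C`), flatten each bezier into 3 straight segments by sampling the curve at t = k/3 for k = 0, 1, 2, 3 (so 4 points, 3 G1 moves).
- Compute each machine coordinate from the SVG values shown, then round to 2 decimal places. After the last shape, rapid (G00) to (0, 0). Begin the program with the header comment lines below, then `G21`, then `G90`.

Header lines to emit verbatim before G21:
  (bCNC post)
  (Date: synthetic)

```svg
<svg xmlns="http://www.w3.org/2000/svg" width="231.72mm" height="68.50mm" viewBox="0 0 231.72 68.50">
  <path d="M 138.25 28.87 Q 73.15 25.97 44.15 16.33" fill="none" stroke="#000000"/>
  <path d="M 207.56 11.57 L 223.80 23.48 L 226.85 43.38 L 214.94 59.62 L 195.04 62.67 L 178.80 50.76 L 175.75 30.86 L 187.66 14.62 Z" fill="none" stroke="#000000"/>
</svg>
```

1 u = 1 mm; y_m = 68.50 − y.

[1] `<path>` quadratic bezier, #000000→score S475 F2151: (138.25,39.63) → (98.86,42.31) → (67.49,46.49) → (44.15,52.17)

[2] `<path>` regular polygon, #000000→score S475 F2151: (207.56,56.93) → (223.80,45.02) → (226.85,25.12) → (214.94,8.88) → (195.04,5.83) → (178.80,17.74) → (175.75,37.64) → (187.66,53.88) → (207.56,56.93) (closed)

(bCNC post)
(Date: synthetic)
G21
G90
G00 X138.25 Y39.63
M4 S475
G1 X98.86 Y42.31 F2151
G1 X67.49 Y46.49
G1 X44.15 Y52.17
M5
G00 X207.56 Y56.93
M4 S475
G1 X223.80 Y45.02 F2151
G1 X226.85 Y25.12
G1 X214.94 Y8.88
G1 X195.04 Y5.83
G1 X178.80 Y17.74
G1 X175.75 Y37.64
G1 X187.66 Y53.88
G1 X207.56 Y56.93
M5
G00 X0.00 Y0.00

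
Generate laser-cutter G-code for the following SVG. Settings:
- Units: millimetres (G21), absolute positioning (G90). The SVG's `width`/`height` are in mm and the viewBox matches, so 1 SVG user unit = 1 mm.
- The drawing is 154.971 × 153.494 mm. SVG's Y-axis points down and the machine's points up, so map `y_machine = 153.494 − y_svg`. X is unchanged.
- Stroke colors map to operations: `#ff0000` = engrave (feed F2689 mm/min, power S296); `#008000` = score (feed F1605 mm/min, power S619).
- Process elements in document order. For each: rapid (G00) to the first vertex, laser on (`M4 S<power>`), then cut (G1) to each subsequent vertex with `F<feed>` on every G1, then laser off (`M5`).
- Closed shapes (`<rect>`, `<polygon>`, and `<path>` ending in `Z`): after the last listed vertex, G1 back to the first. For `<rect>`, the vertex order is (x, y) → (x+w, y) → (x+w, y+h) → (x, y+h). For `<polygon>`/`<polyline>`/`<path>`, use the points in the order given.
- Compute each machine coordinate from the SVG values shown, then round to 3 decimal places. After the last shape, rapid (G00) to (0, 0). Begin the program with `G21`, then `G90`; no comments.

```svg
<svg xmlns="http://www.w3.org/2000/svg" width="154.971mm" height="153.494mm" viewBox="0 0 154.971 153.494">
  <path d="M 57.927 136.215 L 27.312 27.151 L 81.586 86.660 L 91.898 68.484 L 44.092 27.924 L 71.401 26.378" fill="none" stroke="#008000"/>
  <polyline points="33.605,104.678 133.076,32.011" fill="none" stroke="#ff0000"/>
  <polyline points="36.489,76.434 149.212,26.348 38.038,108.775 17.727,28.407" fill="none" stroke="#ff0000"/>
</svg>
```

Since the viewBox matches the mm dimensions, user units are millimetres directly. The only transform is the Y-flip y_m = 153.494 − y_svg.

Shape 1 is a open polyline drawn with `<path>`. Its stroke #008000 means score at S619, F1605. After flipping Y the toolpath is (57.927,17.279) → (27.312,126.343) → (81.586,66.834) → (91.898,85.010) → (44.092,125.570) → (71.401,127.116).

Shape 2 is a line segment drawn with `<polyline>`. Its stroke #ff0000 means engrave at S296, F2689. After flipping Y the toolpath is (33.605,48.816) → (133.076,121.483).

Shape 3 is a open polyline drawn with `<polyline>`. Its stroke #ff0000 means engrave at S296, F2689. After flipping Y the toolpath is (36.489,77.060) → (149.212,127.146) → (38.038,44.719) → (17.727,125.087).

G21
G90
G00 X57.927 Y17.279
M4 S619
G1 X27.312 Y126.343 F1605
G1 X81.586 Y66.834 F1605
G1 X91.898 Y85.010 F1605
G1 X44.092 Y125.570 F1605
G1 X71.401 Y127.116 F1605
M5
G00 X33.605 Y48.816
M4 S296
G1 X133.076 Y121.483 F2689
M5
G00 X36.489 Y77.060
M4 S296
G1 X149.212 Y127.146 F2689
G1 X38.038 Y44.719 F2689
G1 X17.727 Y125.087 F2689
M5
G00 X0.000 Y0.000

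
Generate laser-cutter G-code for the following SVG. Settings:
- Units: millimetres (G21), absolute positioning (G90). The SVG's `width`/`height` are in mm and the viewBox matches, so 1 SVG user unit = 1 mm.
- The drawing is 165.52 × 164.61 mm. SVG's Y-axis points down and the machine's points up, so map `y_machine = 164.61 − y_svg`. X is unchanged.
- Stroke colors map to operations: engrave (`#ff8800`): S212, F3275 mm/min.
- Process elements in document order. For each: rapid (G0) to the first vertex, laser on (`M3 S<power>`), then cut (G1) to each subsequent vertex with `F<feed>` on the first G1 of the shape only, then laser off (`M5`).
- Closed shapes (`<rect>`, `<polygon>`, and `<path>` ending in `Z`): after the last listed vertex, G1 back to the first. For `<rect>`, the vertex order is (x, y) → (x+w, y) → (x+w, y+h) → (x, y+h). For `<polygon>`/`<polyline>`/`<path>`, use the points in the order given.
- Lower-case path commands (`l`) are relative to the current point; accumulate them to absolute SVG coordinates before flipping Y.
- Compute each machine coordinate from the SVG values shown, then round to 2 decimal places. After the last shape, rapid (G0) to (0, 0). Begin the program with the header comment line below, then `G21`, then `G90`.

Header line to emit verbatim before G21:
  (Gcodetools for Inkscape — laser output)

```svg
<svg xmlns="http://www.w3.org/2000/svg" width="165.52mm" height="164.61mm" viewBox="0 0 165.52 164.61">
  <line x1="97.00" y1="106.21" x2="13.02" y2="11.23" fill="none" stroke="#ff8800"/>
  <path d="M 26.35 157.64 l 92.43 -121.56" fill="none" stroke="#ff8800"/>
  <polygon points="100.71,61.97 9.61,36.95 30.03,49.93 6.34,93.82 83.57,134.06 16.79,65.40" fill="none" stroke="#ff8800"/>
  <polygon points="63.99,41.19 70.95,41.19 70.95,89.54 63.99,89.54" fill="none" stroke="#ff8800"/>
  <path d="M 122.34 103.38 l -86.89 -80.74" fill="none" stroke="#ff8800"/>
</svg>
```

Since the viewBox matches the mm dimensions, user units are millimetres directly. The only transform is the Y-flip y_m = 164.61 − y_svg.

Shape 1 is a line segment drawn with `<line>`. Its stroke #ff8800 means engrave at S212, F3275. After flipping Y the toolpath is (97.00,58.40) → (13.02,153.38).

Shape 2 is a line segment drawn with `<path>`. Its stroke #ff8800 means engrave at S212, F3275. After flipping Y the toolpath is (26.35,6.97) → (118.78,128.53).

Shape 3 is a closed polygon drawn with `<polygon>`. Its stroke #ff8800 means engrave at S212, F3275. After flipping Y the toolpath is (100.71,102.64) → (9.61,127.66) → (30.03,114.68) → (6.34,70.79) → (83.57,30.55) → (16.79,99.21) → (100.71,102.64), returning to the start.

Shape 4 is a rectangle drawn with `<polygon>`. Its stroke #ff8800 means engrave at S212, F3275. After flipping Y the toolpath is (63.99,123.42) → (70.95,123.42) → (70.95,75.07) → (63.99,75.07) → (63.99,123.42), returning to the start.

Shape 5 is a line segment drawn with `<path>`. Its stroke #ff8800 means engrave at S212, F3275. After flipping Y the toolpath is (122.34,61.23) → (35.45,141.97).

(Gcodetools for Inkscape — laser output)
G21
G90
G0 X97.00 Y58.40
M3 S212
G1 X13.02 Y153.38 F3275
M5
G0 X26.35 Y6.97
M3 S212
G1 X118.78 Y128.53 F3275
M5
G0 X100.71 Y102.64
M3 S212
G1 X9.61 Y127.66 F3275
G1 X30.03 Y114.68
G1 X6.34 Y70.79
G1 X83.57 Y30.55
G1 X16.79 Y99.21
G1 X100.71 Y102.64
M5
G0 X63.99 Y123.42
M3 S212
G1 X70.95 Y123.42 F3275
G1 X70.95 Y75.07
G1 X63.99 Y75.07
G1 X63.99 Y123.42
M5
G0 X122.34 Y61.23
M3 S212
G1 X35.45 Y141.97 F3275
M5
G0 X0.00 Y0.00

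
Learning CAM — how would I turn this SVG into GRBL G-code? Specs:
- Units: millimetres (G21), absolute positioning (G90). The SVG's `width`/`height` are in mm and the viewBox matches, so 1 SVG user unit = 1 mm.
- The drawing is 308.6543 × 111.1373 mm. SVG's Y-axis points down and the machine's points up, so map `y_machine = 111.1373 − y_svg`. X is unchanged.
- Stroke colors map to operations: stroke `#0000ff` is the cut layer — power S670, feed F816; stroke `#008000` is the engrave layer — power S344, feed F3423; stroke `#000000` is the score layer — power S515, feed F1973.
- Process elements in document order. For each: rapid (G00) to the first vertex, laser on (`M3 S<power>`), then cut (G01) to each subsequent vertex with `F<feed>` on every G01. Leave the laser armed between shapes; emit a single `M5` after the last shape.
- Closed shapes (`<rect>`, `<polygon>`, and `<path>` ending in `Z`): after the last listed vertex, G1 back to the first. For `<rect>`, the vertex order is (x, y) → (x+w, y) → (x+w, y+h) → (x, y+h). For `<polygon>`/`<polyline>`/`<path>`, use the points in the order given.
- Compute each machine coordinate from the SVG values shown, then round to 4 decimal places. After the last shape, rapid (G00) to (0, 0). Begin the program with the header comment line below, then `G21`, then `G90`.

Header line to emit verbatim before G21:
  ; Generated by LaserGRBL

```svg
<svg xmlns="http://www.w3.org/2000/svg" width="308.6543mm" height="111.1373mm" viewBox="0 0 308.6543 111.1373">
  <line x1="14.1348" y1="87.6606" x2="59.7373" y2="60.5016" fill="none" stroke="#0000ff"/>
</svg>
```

viewBox `0 0 308.6543 111.1373` with mm width/height → 1 unit = 1 mm. Flip: y_m = 111.1373 − y_svg.

**Shape 1** — `<line>` line segment, stroke `#0000ff` → cut (S670, F816). Machine vertices: (14.1348,23.4767) → (59.7373,50.6357). Open path.

; Generated by LaserGRBL
G21
G90
G00 X14.1348 Y23.4767
M3 S670
G01 X59.7373 Y50.6357 F816
M5
G00 X0.0000 Y0.0000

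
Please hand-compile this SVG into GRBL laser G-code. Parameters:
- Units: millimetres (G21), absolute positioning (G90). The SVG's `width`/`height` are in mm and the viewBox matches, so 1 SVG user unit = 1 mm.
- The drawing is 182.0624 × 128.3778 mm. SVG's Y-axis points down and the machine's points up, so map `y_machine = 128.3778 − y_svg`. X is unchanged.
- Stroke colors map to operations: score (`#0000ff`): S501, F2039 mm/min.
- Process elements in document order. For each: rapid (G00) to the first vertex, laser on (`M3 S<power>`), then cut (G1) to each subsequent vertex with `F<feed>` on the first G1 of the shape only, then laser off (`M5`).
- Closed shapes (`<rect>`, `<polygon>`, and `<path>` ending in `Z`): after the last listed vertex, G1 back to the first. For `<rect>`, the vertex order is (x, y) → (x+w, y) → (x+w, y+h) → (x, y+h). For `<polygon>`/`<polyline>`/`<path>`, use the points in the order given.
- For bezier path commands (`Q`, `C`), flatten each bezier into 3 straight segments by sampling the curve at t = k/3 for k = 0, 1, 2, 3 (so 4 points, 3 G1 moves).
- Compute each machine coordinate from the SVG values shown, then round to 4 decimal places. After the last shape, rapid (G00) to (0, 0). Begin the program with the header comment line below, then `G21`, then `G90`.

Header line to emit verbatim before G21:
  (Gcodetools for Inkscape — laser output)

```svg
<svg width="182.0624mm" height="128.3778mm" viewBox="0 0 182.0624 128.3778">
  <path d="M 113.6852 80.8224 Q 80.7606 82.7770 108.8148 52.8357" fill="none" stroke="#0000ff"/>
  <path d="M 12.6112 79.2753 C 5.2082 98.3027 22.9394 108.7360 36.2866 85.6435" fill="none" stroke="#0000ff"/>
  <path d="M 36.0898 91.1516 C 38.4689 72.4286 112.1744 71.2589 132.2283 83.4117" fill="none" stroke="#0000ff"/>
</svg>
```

1 u = 1 mm; y_m = 128.3778 − y.

[1] `<path>` quadratic bezier, #0000ff→score S501 F2039: (113.6852,47.5554) → (98.5109,49.7963) → (96.8874,59.1252) → (108.8148,75.5421)

[2] `<path>` cubic bezier, #0000ff→score S501 F2039: (12.6112,49.1025) → (12.4930,33.8632) → (22.5713,29.8937) → (36.2866,42.7343)

[3] `<path>` cubic bezier, #0000ff→score S501 F2039: (36.0898,37.2262) → (57.6156,50.2548) → (98.9193,52.5214) → (132.2283,44.9661)

(Gcodetools for Inkscape — laser output)
G21
G90
G00 X113.6852 Y47.5554
M3 S501
G1 X98.5109 Y49.7963 F2039
G1 X96.8874 Y59.1252
G1 X108.8148 Y75.5421
M5
G00 X12.6112 Y49.1025
M3 S501
G1 X12.4930 Y33.8632 F2039
G1 X22.5713 Y29.8937
G1 X36.2866 Y42.7343
M5
G00 X36.0898 Y37.2262
M3 S501
G1 X57.6156 Y50.2548 F2039
G1 X98.9193 Y52.5214
G1 X132.2283 Y44.9661
M5
G00 X0.0000 Y0.0000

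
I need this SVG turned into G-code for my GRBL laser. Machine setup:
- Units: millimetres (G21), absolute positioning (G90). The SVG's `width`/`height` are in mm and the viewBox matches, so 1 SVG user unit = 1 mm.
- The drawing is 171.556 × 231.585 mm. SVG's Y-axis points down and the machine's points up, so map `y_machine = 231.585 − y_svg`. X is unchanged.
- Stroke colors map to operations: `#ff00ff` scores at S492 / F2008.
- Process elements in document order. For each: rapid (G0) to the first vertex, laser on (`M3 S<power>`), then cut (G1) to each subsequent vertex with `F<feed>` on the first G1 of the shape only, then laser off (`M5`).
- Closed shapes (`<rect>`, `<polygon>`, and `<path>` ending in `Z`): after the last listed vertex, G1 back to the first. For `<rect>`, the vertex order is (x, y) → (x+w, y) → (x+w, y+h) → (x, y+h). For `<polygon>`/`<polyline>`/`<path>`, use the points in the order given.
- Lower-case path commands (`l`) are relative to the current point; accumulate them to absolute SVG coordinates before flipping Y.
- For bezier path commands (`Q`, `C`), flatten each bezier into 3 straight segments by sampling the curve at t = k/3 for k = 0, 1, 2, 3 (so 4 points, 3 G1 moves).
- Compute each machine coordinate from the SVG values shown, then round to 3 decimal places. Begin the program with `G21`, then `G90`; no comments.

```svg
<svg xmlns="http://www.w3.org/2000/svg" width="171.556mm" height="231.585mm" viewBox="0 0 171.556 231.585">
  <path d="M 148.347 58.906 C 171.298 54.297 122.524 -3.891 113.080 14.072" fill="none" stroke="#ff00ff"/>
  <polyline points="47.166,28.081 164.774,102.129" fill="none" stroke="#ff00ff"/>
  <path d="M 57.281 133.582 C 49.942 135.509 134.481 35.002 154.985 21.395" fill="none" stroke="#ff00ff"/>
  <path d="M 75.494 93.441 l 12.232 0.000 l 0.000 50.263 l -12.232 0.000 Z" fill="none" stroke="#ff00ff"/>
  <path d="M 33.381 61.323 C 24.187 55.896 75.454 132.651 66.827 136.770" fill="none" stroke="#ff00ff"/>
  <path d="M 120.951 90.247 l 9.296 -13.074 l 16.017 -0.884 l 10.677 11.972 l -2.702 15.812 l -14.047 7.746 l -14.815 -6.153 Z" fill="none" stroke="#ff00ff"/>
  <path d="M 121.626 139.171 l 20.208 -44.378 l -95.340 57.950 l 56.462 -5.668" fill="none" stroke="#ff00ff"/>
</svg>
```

G21
G90
G0 X148.347 Y172.679
M3 S492
G1 X151.503 Y190.343 F2008
G1 X131.521 Y214.897
G1 X113.080 Y217.513
M5
G0 X47.166 Y203.504
M3 S492
G1 X164.774 Y129.456 F2008
M5
G0 X57.281 Y98.003
M3 S492
G1 X74.793 Y123.208 F2008
G1 X118.911 Y174.629
G1 X154.985 Y210.190
M5
G0 X75.494 Y138.144
M3 S492
G1 X87.726 Y138.144 F2008
G1 X87.726 Y87.881
G1 X75.494 Y87.881
G1 X75.494 Y138.144
M5
G0 X33.381 Y170.262
M3 S492
G1 X39.883 Y154.029 F2008
G1 X59.947 Y117.412
G1 X66.827 Y94.815
M5
G0 X120.951 Y141.338
M3 S492
G1 X130.247 Y154.412 F2008
G1 X146.264 Y155.296
G1 X156.941 Y143.324
G1 X154.239 Y127.512
G1 X140.192 Y119.766
G1 X125.377 Y125.919
G1 X120.951 Y141.338
M5
G0 X121.626 Y92.414
M3 S492
G1 X141.834 Y136.792 F2008
G1 X46.494 Y78.842
G1 X102.956 Y84.510
M5

Since the viewBox matches the mm dimensions, user units are millimetres directly. The only transform is the Y-flip y_m = 231.585 − y_svg.

Shape 1 is a cubic bezier drawn with `<path>`. Its stroke #ff00ff means score at S492, F2008. After flipping Y the toolpath is (148.347,172.679) → (151.503,190.343) → (131.521,214.897) → (113.080,217.513).

Shape 2 is a line segment drawn with `<polyline>`. Its stroke #ff00ff means score at S492, F2008. After flipping Y the toolpath is (47.166,203.504) → (164.774,129.456).

Shape 3 is a cubic bezier drawn with `<path>`. Its stroke #ff00ff means score at S492, F2008. After flipping Y the toolpath is (57.281,98.003) → (74.793,123.208) → (118.911,174.629) → (154.985,210.190).

Shape 4 is a rectangle drawn with `<path>`. Its stroke #ff00ff means score at S492, F2008. After flipping Y the toolpath is (75.494,138.144) → (87.726,138.144) → (87.726,87.881) → (75.494,87.881) → (75.494,138.144), returning to the start.

Shape 5 is a cubic bezier drawn with `<path>`. Its stroke #ff00ff means score at S492, F2008. After flipping Y the toolpath is (33.381,170.262) → (39.883,154.029) → (59.947,117.412) → (66.827,94.815).

Shape 6 is a regular polygon drawn with `<path>`. Its stroke #ff00ff means score at S492, F2008. After flipping Y the toolpath is (120.951,141.338) → (130.247,154.412) → (146.264,155.296) → (156.941,143.324) → (154.239,127.512) → (140.192,119.766) → (125.377,125.919) → (120.951,141.338), returning to the start.

Shape 7 is a open polyline drawn with `<path>`. Its stroke #ff00ff means score at S492, F2008. After flipping Y the toolpath is (121.626,92.414) → (141.834,136.792) → (46.494,78.842) → (102.956,84.510).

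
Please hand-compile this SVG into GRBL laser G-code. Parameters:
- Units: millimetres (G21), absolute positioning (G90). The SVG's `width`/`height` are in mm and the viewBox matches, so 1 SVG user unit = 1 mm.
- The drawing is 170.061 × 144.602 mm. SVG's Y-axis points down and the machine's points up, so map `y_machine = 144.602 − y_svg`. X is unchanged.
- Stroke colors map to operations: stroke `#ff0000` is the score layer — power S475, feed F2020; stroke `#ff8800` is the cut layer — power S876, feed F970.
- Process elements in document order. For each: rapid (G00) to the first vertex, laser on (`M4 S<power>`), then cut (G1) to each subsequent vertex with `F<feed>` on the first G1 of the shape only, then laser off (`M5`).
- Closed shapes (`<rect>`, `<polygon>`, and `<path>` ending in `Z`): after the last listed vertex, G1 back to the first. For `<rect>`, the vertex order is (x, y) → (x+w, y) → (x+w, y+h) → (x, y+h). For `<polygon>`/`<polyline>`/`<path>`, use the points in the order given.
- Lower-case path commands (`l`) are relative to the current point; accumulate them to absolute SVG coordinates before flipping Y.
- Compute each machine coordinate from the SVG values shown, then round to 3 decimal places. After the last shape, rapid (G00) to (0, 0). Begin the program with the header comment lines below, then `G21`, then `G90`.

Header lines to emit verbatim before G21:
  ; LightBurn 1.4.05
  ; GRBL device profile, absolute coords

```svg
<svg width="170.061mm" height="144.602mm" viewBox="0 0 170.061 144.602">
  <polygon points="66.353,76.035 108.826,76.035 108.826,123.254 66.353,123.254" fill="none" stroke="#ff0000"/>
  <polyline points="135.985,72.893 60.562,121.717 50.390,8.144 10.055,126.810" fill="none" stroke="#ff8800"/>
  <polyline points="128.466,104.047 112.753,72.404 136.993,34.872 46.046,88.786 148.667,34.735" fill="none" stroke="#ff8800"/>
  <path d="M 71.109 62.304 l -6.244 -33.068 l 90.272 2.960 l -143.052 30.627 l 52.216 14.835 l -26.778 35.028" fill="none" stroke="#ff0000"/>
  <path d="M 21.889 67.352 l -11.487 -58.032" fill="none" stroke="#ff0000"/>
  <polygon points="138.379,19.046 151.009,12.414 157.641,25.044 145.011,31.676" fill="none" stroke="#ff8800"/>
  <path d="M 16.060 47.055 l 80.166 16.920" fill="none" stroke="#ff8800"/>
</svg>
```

1 u = 1 mm; y_m = 144.602 − y.

[1] `<polygon>` rectangle, #ff0000→score S475 F2020: (66.353,68.567) → (108.826,68.567) → (108.826,21.348) → (66.353,21.348) → (66.353,68.567) (closed)

[2] `<polyline>` open polyline, #ff8800→cut S876 F970: (135.985,71.709) → (60.562,22.885) → (50.390,136.458) → (10.055,17.792)

[3] `<polyline>` open polyline, #ff8800→cut S876 F970: (128.466,40.555) → (112.753,72.198) → (136.993,109.730) → (46.046,55.816) → (148.667,109.867)

[4] `<path>` open polyline, #ff0000→score S475 F2020: (71.109,82.298) → (64.865,115.366) → (155.137,112.406) → (12.085,81.779) → (64.301,66.944) → (37.523,31.916)

[5] `<path>` line segment, #ff0000→score S475 F2020: (21.889,77.250) → (10.402,135.282)

[6] `<polygon>` regular polygon, #ff8800→cut S876 F970: (138.379,125.556) → (151.009,132.188) → (157.641,119.558) → (145.011,112.926) → (138.379,125.556) (closed)

[7] `<path>` line segment, #ff8800→cut S876 F970: (16.060,97.547) → (96.226,80.627)

; LightBurn 1.4.05
; GRBL device profile, absolute coords
G21
G90
G00 X66.353 Y68.567
M4 S475
G1 X108.826 Y68.567 F2020
G1 X108.826 Y21.348
G1 X66.353 Y21.348
G1 X66.353 Y68.567
M5
G00 X135.985 Y71.709
M4 S876
G1 X60.562 Y22.885 F970
G1 X50.390 Y136.458
G1 X10.055 Y17.792
M5
G00 X128.466 Y40.555
M4 S876
G1 X112.753 Y72.198 F970
G1 X136.993 Y109.730
G1 X46.046 Y55.816
G1 X148.667 Y109.867
M5
G00 X71.109 Y82.298
M4 S475
G1 X64.865 Y115.366 F2020
G1 X155.137 Y112.406
G1 X12.085 Y81.779
G1 X64.301 Y66.944
G1 X37.523 Y31.916
M5
G00 X21.889 Y77.250
M4 S475
G1 X10.402 Y135.282 F2020
M5
G00 X138.379 Y125.556
M4 S876
G1 X151.009 Y132.188 F970
G1 X157.641 Y119.558
G1 X145.011 Y112.926
G1 X138.379 Y125.556
M5
G00 X16.060 Y97.547
M4 S876
G1 X96.226 Y80.627 F970
M5
G00 X0.000 Y0.000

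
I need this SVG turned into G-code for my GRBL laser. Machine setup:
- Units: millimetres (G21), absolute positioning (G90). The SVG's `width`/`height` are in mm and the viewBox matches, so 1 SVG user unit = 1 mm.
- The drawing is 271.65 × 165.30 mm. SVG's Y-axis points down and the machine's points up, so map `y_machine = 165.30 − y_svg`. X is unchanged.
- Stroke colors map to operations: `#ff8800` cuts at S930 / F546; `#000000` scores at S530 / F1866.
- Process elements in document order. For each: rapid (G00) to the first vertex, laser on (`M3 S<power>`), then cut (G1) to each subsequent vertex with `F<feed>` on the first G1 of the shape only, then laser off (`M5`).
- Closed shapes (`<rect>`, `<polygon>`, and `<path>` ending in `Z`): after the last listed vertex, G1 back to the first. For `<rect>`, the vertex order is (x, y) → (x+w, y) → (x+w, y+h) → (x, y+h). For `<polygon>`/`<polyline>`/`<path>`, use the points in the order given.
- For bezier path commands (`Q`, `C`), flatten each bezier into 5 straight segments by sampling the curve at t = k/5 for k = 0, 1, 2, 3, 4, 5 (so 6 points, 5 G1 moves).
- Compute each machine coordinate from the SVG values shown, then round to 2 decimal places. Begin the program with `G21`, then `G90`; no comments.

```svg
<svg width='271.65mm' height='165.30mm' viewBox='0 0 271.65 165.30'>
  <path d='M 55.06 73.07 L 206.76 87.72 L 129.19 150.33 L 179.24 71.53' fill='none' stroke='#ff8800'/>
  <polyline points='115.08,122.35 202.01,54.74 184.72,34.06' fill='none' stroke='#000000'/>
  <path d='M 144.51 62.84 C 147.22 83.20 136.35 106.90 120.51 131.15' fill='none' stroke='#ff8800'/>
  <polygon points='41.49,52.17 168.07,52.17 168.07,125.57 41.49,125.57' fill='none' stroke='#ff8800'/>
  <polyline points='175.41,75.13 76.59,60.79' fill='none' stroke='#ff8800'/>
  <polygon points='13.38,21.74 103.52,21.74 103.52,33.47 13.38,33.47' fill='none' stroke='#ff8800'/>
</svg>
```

G21
G90
G00 X55.06 Y92.23
M3 S930
G1 X206.76 Y77.58 F546
G1 X129.19 Y14.97
G1 X179.24 Y93.77
M5
G00 X115.08 Y42.95
M3 S530
G1 X202.01 Y110.56 F1866
G1 X184.72 Y131.24
M5
G00 X144.51 Y102.46
M3 S930
G1 X144.58 Y89.87 F546
G1 X141.79 Y76.60
G1 X136.58 Y62.81
G1 X129.35 Y48.61
G1 X120.51 Y34.15
M5
G00 X41.49 Y113.13
M3 S930
G1 X168.07 Y113.13 F546
G1 X168.07 Y39.73
G1 X41.49 Y39.73
G1 X41.49 Y113.13
M5
G00 X175.41 Y90.17
M3 S930
G1 X76.59 Y104.51 F546
M5
G00 X13.38 Y143.56
M3 S930
G1 X103.52 Y143.56 F546
G1 X103.52 Y131.83
G1 X13.38 Y131.83
G1 X13.38 Y143.56
M5

Since the viewBox matches the mm dimensions, user units are millimetres directly. The only transform is the Y-flip y_m = 165.30 − y_svg.

Shape 1 is a open polyline drawn with `<path>`. Its stroke #ff8800 means cut at S930, F546. After flipping Y the toolpath is (55.06,92.23) → (206.76,77.58) → (129.19,14.97) → (179.24,93.77).

Shape 2 is a open polyline drawn with `<polyline>`. Its stroke #000000 means score at S530, F1866. After flipping Y the toolpath is (115.08,42.95) → (202.01,110.56) → (184.72,131.24).

Shape 3 is a cubic bezier drawn with `<path>`. Its stroke #ff8800 means cut at S930, F546. After flipping Y the toolpath is (144.51,102.46) → (144.58,89.87) → (141.79,76.60) → (136.58,62.81) → (129.35,48.61) → (120.51,34.15).

Shape 4 is a rectangle drawn with `<polygon>`. Its stroke #ff8800 means cut at S930, F546. After flipping Y the toolpath is (41.49,113.13) → (168.07,113.13) → (168.07,39.73) → (41.49,39.73) → (41.49,113.13), returning to the start.

Shape 5 is a line segment drawn with `<polyline>`. Its stroke #ff8800 means cut at S930, F546. After flipping Y the toolpath is (175.41,90.17) → (76.59,104.51).

Shape 6 is a rectangle drawn with `<polygon>`. Its stroke #ff8800 means cut at S930, F546. After flipping Y the toolpath is (13.38,143.56) → (103.52,143.56) → (103.52,131.83) → (13.38,131.83) → (13.38,143.56), returning to the start.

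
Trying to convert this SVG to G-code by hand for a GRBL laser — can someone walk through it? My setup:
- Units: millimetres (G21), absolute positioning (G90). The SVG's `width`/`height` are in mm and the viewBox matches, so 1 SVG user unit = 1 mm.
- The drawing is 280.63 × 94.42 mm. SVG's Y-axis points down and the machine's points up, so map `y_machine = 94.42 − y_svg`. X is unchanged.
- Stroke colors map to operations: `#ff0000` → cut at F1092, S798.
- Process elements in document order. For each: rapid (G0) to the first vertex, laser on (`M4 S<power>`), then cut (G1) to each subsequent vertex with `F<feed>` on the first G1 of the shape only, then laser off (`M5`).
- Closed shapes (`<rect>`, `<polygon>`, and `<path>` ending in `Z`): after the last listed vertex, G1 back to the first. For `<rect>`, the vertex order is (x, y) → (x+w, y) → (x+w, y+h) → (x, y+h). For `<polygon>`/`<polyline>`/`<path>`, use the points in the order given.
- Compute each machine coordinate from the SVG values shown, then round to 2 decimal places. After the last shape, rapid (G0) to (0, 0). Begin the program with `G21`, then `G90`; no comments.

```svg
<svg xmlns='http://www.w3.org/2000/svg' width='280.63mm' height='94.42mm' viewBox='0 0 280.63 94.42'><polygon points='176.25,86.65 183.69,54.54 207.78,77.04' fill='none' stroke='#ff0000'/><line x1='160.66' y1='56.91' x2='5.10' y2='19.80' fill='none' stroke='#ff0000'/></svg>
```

1 u = 1 mm; y_m = 94.42 − y.

[1] `<polygon>` regular polygon, #ff0000→cut S798 F1092: (176.25,7.77) → (183.69,39.88) → (207.78,17.38) → (176.25,7.77) (closed)

[2] `<line>` line segment, #ff0000→cut S798 F1092: (160.66,37.51) → (5.10,74.62)

G21
G90
G0 X176.25 Y7.77
M4 S798
G1 X183.69 Y39.88 F1092
G1 X207.78 Y17.38
G1 X176.25 Y7.77
M5
G0 X160.66 Y37.51
M4 S798
G1 X5.10 Y74.62 F1092
M5
G0 X0.00 Y0.00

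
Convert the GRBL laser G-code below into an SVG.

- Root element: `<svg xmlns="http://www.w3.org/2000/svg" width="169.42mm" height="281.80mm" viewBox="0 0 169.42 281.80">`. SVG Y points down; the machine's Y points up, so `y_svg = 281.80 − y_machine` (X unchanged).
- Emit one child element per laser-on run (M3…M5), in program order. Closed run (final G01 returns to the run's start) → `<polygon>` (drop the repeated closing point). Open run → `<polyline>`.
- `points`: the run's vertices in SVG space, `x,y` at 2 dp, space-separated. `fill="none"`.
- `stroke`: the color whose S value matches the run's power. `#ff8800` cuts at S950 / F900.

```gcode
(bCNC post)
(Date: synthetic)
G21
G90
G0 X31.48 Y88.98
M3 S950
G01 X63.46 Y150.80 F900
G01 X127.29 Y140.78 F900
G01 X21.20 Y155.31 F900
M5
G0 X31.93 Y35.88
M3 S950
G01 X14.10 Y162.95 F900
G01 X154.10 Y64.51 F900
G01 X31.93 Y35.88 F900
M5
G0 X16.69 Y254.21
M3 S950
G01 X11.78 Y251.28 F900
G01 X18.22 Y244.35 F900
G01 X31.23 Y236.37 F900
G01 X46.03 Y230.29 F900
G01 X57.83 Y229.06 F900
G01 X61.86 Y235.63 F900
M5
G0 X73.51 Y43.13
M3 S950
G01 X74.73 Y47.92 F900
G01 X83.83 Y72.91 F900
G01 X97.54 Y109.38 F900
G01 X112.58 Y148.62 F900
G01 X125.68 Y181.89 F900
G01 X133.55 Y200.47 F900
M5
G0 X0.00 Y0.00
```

Machine Y-up, SVG Y-down with viewBox height 281.80, so y_svg = 281.80 − y_machine; X carries over. Every run uses S950, so all elements get stroke `#ff8800` (cut).

Run 1: The run is open, so emit a `<polyline>` with points (Y-flipped): 31.48,192.82 63.46,131.00 127.29,141.02 21.20,126.49.

Run 2: The run returns to its start, so emit a `<polygon>` with points (Y-flipped): 31.93,245.92 14.10,118.85 154.10,217.29.

Run 3: The run is open, so emit a `<polyline>` with points (Y-flipped): 16.69,27.59 11.78,30.52 18.22,37.45 31.23,45.43 46.03,51.51 57.83,52.74 61.86,46.17.

Run 4: The run is open, so emit a `<polyline>` with points (Y-flipped): 73.51,238.67 74.73,233.88 83.83,208.89 97.54,172.42 112.58,133.18 125.68,99.91 133.55,81.33.

<svg xmlns="http://www.w3.org/2000/svg" width="169.42mm" height="281.80mm" viewBox="0 0 169.42 281.80">
  <polyline points="31.48,192.82 63.46,131.00 127.29,141.02 21.20,126.49" fill="none" stroke="#ff8800"/>
  <polygon points="31.93,245.92 14.10,118.85 154.10,217.29" fill="none" stroke="#ff8800"/>
  <polyline points="16.69,27.59 11.78,30.52 18.22,37.45 31.23,45.43 46.03,51.51 57.83,52.74 61.86,46.17" fill="none" stroke="#ff8800"/>
  <polyline points="73.51,238.67 74.73,233.88 83.83,208.89 97.54,172.42 112.58,133.18 125.68,99.91 133.55,81.33" fill="none" stroke="#ff8800"/>
</svg>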